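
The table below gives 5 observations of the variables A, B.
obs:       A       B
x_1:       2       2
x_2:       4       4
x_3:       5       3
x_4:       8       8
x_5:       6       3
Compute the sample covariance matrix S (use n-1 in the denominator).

Step 1 — column means:
  mean(A) = (2 + 4 + 5 + 8 + 6) / 5 = 25/5 = 5
  mean(B) = (2 + 4 + 3 + 8 + 3) / 5 = 20/5 = 4

Step 2 — sample covariance S[i,j] = (1/(n-1)) · Σ_k (x_{k,i} - mean_i) · (x_{k,j} - mean_j), with n-1 = 4.
  S[A,A] = ((-3)·(-3) + (-1)·(-1) + (0)·(0) + (3)·(3) + (1)·(1)) / 4 = 20/4 = 5
  S[A,B] = ((-3)·(-2) + (-1)·(0) + (0)·(-1) + (3)·(4) + (1)·(-1)) / 4 = 17/4 = 4.25
  S[B,B] = ((-2)·(-2) + (0)·(0) + (-1)·(-1) + (4)·(4) + (-1)·(-1)) / 4 = 22/4 = 5.5

S is symmetric (S[j,i] = S[i,j]). Assembling:

S = [[5, 4.25],
 [4.25, 5.5]]


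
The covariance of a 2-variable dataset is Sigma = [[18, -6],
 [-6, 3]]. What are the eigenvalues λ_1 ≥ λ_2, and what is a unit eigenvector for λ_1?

Step 1 — characteristic polynomial of 2×2 Sigma:
  det(Sigma - λI) = λ² - trace · λ + det = 0.
  trace = 18 + 3 = 21, det = 18·3 - (-6)² = 18.
Step 2 — discriminant:
  Δ = trace² - 4·det = 441 - 72 = 369.
Step 3 — eigenvalues:
  λ = (trace ± √Δ)/2 = (21 ± 19.2094)/2,
  λ_1 = 20.1047,  λ_2 = 0.8953.

Step 4 — unit eigenvector for λ_1: solve (Sigma - λ_1 I)v = 0. First row:
  (18 - 20.1047)·v_x + (-6)·v_y = 0, i.e. (-2.1047)·v_x + (-6)·v_y = 0,
  so v ∝ (b, λ_1 - a) = (-6, 2.1047); multiply by -1 so the first entry is positive: u = (6, -2.1047).
  ||u|| = √((6)² + (-2.1047)²) = √(40.4297) ≈ 6.3584,
  v_1 = u/||u|| ≈ (0.9436, -0.331) (||v_1|| = 1).

λ_1 = 20.1047,  λ_2 = 0.8953;  v_1 ≈ (0.9436, -0.331)


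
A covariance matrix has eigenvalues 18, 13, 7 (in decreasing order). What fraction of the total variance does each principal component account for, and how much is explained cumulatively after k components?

Step 1 — total variance = trace(Sigma) = Σ λ_i = 18 + 13 + 7 = 38.

Step 2 — fraction explained by component i = λ_i / Σ λ:
  PC1: 18/38 = 0.4737
  PC2: 13/38 = 0.3421
  PC3: 7/38 = 0.1842

Step 3 — cumulative fraction after k components = (λ_1 + ... + λ_k) / Σ λ:
  k = 1: 18/38 = 0.4737
  k = 2: (18 + 13)/38 = 31/38 = 0.8158
  k = 3: (18 + 13 + 7)/38 = 38/38 = 1

Summary (fraction, with percent):

explained: PC1 0.4737 (47.37%), PC2 0.3421 (34.21%), PC3 0.1842 (18.42%);  cumulative: 0.4737, 0.8158, 1


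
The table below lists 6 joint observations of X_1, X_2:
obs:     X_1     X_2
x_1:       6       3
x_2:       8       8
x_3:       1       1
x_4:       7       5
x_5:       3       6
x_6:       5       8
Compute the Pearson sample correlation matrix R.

Step 1 — column means:
  mean(X_1) = (6 + 8 + 1 + 7 + 3 + 5) / 6 = 30/6 = 5
  mean(X_2) = (3 + 8 + 1 + 5 + 6 + 8) / 6 = 31/6 = 5.1667

Step 2 — sample variances and covariances s[i,j] = (1/(n-1)) · Σ_k (x_{k,i} - mean_i) · (x_{k,j} - mean_j), with n-1 = 5:
  s[X_1,X_1] = ((1)·(1) + (3)·(3) + (-4)·(-4) + (2)·(2) + (-2)·(-2) + (0)·(0)) / 5 = 34/5 = 6.8
  s[X_1,X_2] = ((1)·(-2.1667) + (3)·(2.8333) + (-4)·(-4.1667) + (2)·(-0.1667) + (-2)·(0.8333) + (0)·(2.8333)) / 5 = 21/5 = 4.2
  s[X_2,X_2] = ((-2.1667)·(-2.1667) + (2.8333)·(2.8333) + (-4.1667)·(-4.1667) + (-0.1667)·(-0.1667) + (0.8333)·(0.8333) + (2.8333)·(2.8333)) / 5 = 38.8333/5 = 7.7667
  Sample standard deviations s_i = √(s[i,i]):
  s(X_1) = √(6.8) = 2.6077
  s(X_2) = √(7.7667) = 2.7869

Step 3 — r_{ij} = s_{ij} / (s_i · s_j):
  r[X_1,X_1] = 1 (diagonal).
  r[X_1,X_2] = 4.2 / (2.6077 · 2.7869) = 4.2 / 7.2673 = 0.5779
  r[X_2,X_2] = 1 (diagonal).

R is symmetric with unit diagonal. Assembling:

R = [[1, 0.5779],
 [0.5779, 1]]


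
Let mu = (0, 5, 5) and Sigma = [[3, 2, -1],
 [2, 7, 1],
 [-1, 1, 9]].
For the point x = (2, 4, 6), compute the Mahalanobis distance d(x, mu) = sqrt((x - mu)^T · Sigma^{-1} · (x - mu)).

Step 1 — centre the observation: (x - mu) = (2, -1, 1).

Step 2 — invert Sigma (cofactor / det for 3×3, or solve directly):
  Sigma^{-1} = [[0.446, -0.1367, 0.0647],
 [-0.1367, 0.1871, -0.036],
 [0.0647, -0.036, 0.1223]].

Step 3 — form the quadratic (x - mu)^T · Sigma^{-1} · (x - mu):
  Sigma^{-1} · (x - mu) = (1.0935, -0.4964, 0.2878).
  (x - mu)^T · [Sigma^{-1} · (x - mu)] = (2)·(1.0935) + (-1)·(-0.4964) + (1)·(0.2878) = 2.9712.

Step 4 — take square root: d = √(2.9712) ≈ 1.7237.

d(x, mu) = √(2.9712) ≈ 1.7237


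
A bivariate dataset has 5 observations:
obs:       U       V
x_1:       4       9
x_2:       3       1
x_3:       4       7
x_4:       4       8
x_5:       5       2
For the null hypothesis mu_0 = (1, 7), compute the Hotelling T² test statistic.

Step 1 — sample mean vector:
  mean(U) = (4 + 3 + 4 + 4 + 5) / 5 = 20/5 = 4
  mean(V) = (9 + 1 + 7 + 8 + 2) / 5 = 27/5 = 5.4
  x̄ = (4, 5.4),  deviation x̄ - mu_0 = (4, 5.4) - (1, 7) = (3, -1.6).

Step 2 — sample covariance matrix, S[i,j] = (1/(n-1)) · Σ_k (x_{k,i} - mean_i) · (x_{k,j} - mean_j), divisor n-1 = 4:
  S[U,U] = ((0)·(0) + (-1)·(-1) + (0)·(0) + (0)·(0) + (1)·(1)) / 4 = 2/4 = 0.5
  S[U,V] = ((0)·(3.6) + (-1)·(-4.4) + (0)·(1.6) + (0)·(2.6) + (1)·(-3.4)) / 4 = 1/4 = 0.25
  S[V,V] = ((3.6)·(3.6) + (-4.4)·(-4.4) + (1.6)·(1.6) + (2.6)·(2.6) + (-3.4)·(-3.4)) / 4 = 53.2/4 = 13.3
  S = [[0.5, 0.25],
 [0.25, 13.3]].

Step 3 — invert S. det(S) = 0.5·13.3 - (0.25)² = 6.5875.
  S^{-1} = (1/det) · [[d, -b], [-b, a]] = [[2.019, -0.038],
 [-0.038, 0.0759]].

Step 4 — quadratic form (x̄ - mu_0)^T · S^{-1} · (x̄ - mu_0):
  S^{-1} · (x̄ - mu_0) = (6.1176, -0.2353),
  (x̄ - mu_0)^T · [...] = (3)·(6.1176) + (-1.6)·(-0.2353) = 18.7294.

Step 5 — scale by n: T² = 5 · 18.7294 = 93.6471.

T² ≈ 93.6471


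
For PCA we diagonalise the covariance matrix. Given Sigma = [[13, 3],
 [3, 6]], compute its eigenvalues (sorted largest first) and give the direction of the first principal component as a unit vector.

Step 1 — characteristic polynomial of 2×2 Sigma:
  det(Sigma - λI) = λ² - trace · λ + det = 0.
  trace = 13 + 6 = 19, det = 13·6 - (3)² = 69.
Step 2 — discriminant:
  Δ = trace² - 4·det = 361 - 276 = 85.
Step 3 — eigenvalues:
  λ = (trace ± √Δ)/2 = (19 ± 9.2195)/2,
  λ_1 = 14.1098,  λ_2 = 4.8902.

Step 4 — unit eigenvector for λ_1: solve (Sigma - λ_1 I)v = 0. First row:
  (13 - 14.1098)·v_x + (3)·v_y = 0, i.e. (-1.1098)·v_x + (3)·v_y = 0,
  so v ∝ (b, λ_1 - a) = (3, 1.1098) = u.
  ||u|| = √((3)² + (1.1098)²) = √(10.2316) ≈ 3.1987,
  v_1 = u/||u|| ≈ (0.9379, 0.3469) (||v_1|| = 1).

λ_1 = 14.1098,  λ_2 = 4.8902;  v_1 ≈ (0.9379, 0.3469)


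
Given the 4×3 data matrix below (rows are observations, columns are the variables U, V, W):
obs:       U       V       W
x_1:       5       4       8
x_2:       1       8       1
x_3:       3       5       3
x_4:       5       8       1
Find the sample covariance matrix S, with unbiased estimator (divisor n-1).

Step 1 — column means:
  mean(U) = (5 + 1 + 3 + 5) / 4 = 14/4 = 3.5
  mean(V) = (4 + 8 + 5 + 8) / 4 = 25/4 = 6.25
  mean(W) = (8 + 1 + 3 + 1) / 4 = 13/4 = 3.25

Step 2 — sample covariance S[i,j] = (1/(n-1)) · Σ_k (x_{k,i} - mean_i) · (x_{k,j} - mean_j), with n-1 = 3.
  S[U,U] = ((1.5)·(1.5) + (-2.5)·(-2.5) + (-0.5)·(-0.5) + (1.5)·(1.5)) / 3 = 11/3 = 3.6667
  S[U,V] = ((1.5)·(-2.25) + (-2.5)·(1.75) + (-0.5)·(-1.25) + (1.5)·(1.75)) / 3 = -4.5/3 = -1.5
  S[U,W] = ((1.5)·(4.75) + (-2.5)·(-2.25) + (-0.5)·(-0.25) + (1.5)·(-2.25)) / 3 = 9.5/3 = 3.1667
  S[V,V] = ((-2.25)·(-2.25) + (1.75)·(1.75) + (-1.25)·(-1.25) + (1.75)·(1.75)) / 3 = 12.75/3 = 4.25
  S[V,W] = ((-2.25)·(4.75) + (1.75)·(-2.25) + (-1.25)·(-0.25) + (1.75)·(-2.25)) / 3 = -18.25/3 = -6.0833
  S[W,W] = ((4.75)·(4.75) + (-2.25)·(-2.25) + (-0.25)·(-0.25) + (-2.25)·(-2.25)) / 3 = 32.75/3 = 10.9167

S is symmetric (S[j,i] = S[i,j]). Assembling:

S = [[3.6667, -1.5, 3.1667],
 [-1.5, 4.25, -6.0833],
 [3.1667, -6.0833, 10.9167]]


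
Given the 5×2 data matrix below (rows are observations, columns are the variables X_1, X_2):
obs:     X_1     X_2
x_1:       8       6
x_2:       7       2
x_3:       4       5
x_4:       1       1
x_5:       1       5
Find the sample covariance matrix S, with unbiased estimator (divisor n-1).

Step 1 — column means:
  mean(X_1) = (8 + 7 + 4 + 1 + 1) / 5 = 21/5 = 4.2
  mean(X_2) = (6 + 2 + 5 + 1 + 5) / 5 = 19/5 = 3.8

Step 2 — sample covariance S[i,j] = (1/(n-1)) · Σ_k (x_{k,i} - mean_i) · (x_{k,j} - mean_j), with n-1 = 4.
  S[X_1,X_1] = ((3.8)·(3.8) + (2.8)·(2.8) + (-0.2)·(-0.2) + (-3.2)·(-3.2) + (-3.2)·(-3.2)) / 4 = 42.8/4 = 10.7
  S[X_1,X_2] = ((3.8)·(2.2) + (2.8)·(-1.8) + (-0.2)·(1.2) + (-3.2)·(-2.8) + (-3.2)·(1.2)) / 4 = 8.2/4 = 2.05
  S[X_2,X_2] = ((2.2)·(2.2) + (-1.8)·(-1.8) + (1.2)·(1.2) + (-2.8)·(-2.8) + (1.2)·(1.2)) / 4 = 18.8/4 = 4.7

S is symmetric (S[j,i] = S[i,j]). Assembling:

S = [[10.7, 2.05],
 [2.05, 4.7]]


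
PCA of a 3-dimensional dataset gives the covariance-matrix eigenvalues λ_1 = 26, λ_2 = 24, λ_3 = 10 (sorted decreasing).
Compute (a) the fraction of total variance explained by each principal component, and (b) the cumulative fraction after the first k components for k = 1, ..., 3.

Step 1 — total variance = trace(Sigma) = Σ λ_i = 26 + 24 + 10 = 60.

Step 2 — fraction explained by component i = λ_i / Σ λ:
  PC1: 26/60 = 0.4333
  PC2: 24/60 = 0.4
  PC3: 10/60 = 0.1667

Step 3 — cumulative fraction after k components = (λ_1 + ... + λ_k) / Σ λ:
  k = 1: 26/60 = 0.4333
  k = 2: (26 + 24)/60 = 50/60 = 0.8333
  k = 3: (26 + 24 + 10)/60 = 60/60 = 1

Summary (fraction, with percent):

explained: PC1 0.4333 (43.33%), PC2 0.4 (40%), PC3 0.1667 (16.67%);  cumulative: 0.4333, 0.8333, 1


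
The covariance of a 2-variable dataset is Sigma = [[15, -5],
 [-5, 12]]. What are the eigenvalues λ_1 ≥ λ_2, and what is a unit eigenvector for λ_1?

Step 1 — characteristic polynomial of 2×2 Sigma:
  det(Sigma - λI) = λ² - trace · λ + det = 0.
  trace = 15 + 12 = 27, det = 15·12 - (-5)² = 155.
Step 2 — discriminant:
  Δ = trace² - 4·det = 729 - 620 = 109.
Step 3 — eigenvalues:
  λ = (trace ± √Δ)/2 = (27 ± 10.4403)/2,
  λ_1 = 18.7202,  λ_2 = 8.2798.

Step 4 — unit eigenvector for λ_1: solve (Sigma - λ_1 I)v = 0. First row:
  (15 - 18.7202)·v_x + (-5)·v_y = 0, i.e. (-3.7202)·v_x + (-5)·v_y = 0,
  so v ∝ (b, λ_1 - a) = (-5, 3.7202); multiply by -1 so the first entry is positive: u = (5, -3.7202).
  ||u|| = √((5)² + (-3.7202)²) = √(38.8395) ≈ 6.2321,
  v_1 = u/||u|| ≈ (0.8023, -0.5969) (||v_1|| = 1).

λ_1 = 18.7202,  λ_2 = 8.2798;  v_1 ≈ (0.8023, -0.5969)


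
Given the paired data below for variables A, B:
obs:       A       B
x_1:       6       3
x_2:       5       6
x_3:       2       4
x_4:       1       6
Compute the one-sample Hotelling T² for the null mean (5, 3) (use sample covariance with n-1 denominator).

Step 1 — sample mean vector:
  mean(A) = (6 + 5 + 2 + 1) / 4 = 14/4 = 3.5
  mean(B) = (3 + 6 + 4 + 6) / 4 = 19/4 = 4.75
  x̄ = (3.5, 4.75),  deviation x̄ - mu_0 = (3.5, 4.75) - (5, 3) = (-1.5, 1.75).

Step 2 — sample covariance matrix, S[i,j] = (1/(n-1)) · Σ_k (x_{k,i} - mean_i) · (x_{k,j} - mean_j), divisor n-1 = 3:
  S[A,A] = ((2.5)·(2.5) + (1.5)·(1.5) + (-1.5)·(-1.5) + (-2.5)·(-2.5)) / 3 = 17/3 = 5.6667
  S[A,B] = ((2.5)·(-1.75) + (1.5)·(1.25) + (-1.5)·(-0.75) + (-2.5)·(1.25)) / 3 = -4.5/3 = -1.5
  S[B,B] = ((-1.75)·(-1.75) + (1.25)·(1.25) + (-0.75)·(-0.75) + (1.25)·(1.25)) / 3 = 6.75/3 = 2.25
  S = [[5.6667, -1.5],
 [-1.5, 2.25]].

Step 3 — invert S. det(S) = 5.6667·2.25 - (-1.5)² = 10.5.
  S^{-1} = (1/det) · [[d, -b], [-b, a]] = [[0.2143, 0.1429],
 [0.1429, 0.5397]].

Step 4 — quadratic form (x̄ - mu_0)^T · S^{-1} · (x̄ - mu_0):
  S^{-1} · (x̄ - mu_0) = (-0.0714, 0.7302),
  (x̄ - mu_0)^T · [...] = (-1.5)·(-0.0714) + (1.75)·(0.7302) = 1.3849.

Step 5 — scale by n: T² = 4 · 1.3849 = 5.5397.

T² ≈ 5.5397


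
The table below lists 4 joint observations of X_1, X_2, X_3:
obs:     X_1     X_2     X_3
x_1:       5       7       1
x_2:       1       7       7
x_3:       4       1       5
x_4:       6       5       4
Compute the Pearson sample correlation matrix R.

Step 1 — column means:
  mean(X_1) = (5 + 1 + 4 + 6) / 4 = 16/4 = 4
  mean(X_2) = (7 + 7 + 1 + 5) / 4 = 20/4 = 5
  mean(X_3) = (1 + 7 + 5 + 4) / 4 = 17/4 = 4.25

Step 2 — sample variances and covariances s[i,j] = (1/(n-1)) · Σ_k (x_{k,i} - mean_i) · (x_{k,j} - mean_j), with n-1 = 3:
  s[X_1,X_1] = ((1)·(1) + (-3)·(-3) + (0)·(0) + (2)·(2)) / 3 = 14/3 = 4.6667
  s[X_1,X_2] = ((1)·(2) + (-3)·(2) + (0)·(-4) + (2)·(0)) / 3 = -4/3 = -1.3333
  s[X_1,X_3] = ((1)·(-3.25) + (-3)·(2.75) + (0)·(0.75) + (2)·(-0.25)) / 3 = -12/3 = -4
  s[X_2,X_2] = ((2)·(2) + (2)·(2) + (-4)·(-4) + (0)·(0)) / 3 = 24/3 = 8
  s[X_2,X_3] = ((2)·(-3.25) + (2)·(2.75) + (-4)·(0.75) + (0)·(-0.25)) / 3 = -4/3 = -1.3333
  s[X_3,X_3] = ((-3.25)·(-3.25) + (2.75)·(2.75) + (0.75)·(0.75) + (-0.25)·(-0.25)) / 3 = 18.75/3 = 6.25
  Sample standard deviations s_i = √(s[i,i]):
  s(X_1) = √(4.6667) = 2.1602
  s(X_2) = √(8) = 2.8284
  s(X_3) = √(6.25) = 2.5

Step 3 — r_{ij} = s_{ij} / (s_i · s_j):
  r[X_1,X_1] = 1 (diagonal).
  r[X_1,X_2] = -1.3333 / (2.1602 · 2.8284) = -1.3333 / 6.1101 = -0.2182
  r[X_1,X_3] = -4 / (2.1602 · 2.5) = -4 / 5.4006 = -0.7407
  r[X_2,X_2] = 1 (diagonal).
  r[X_2,X_3] = -1.3333 / (2.8284 · 2.5) = -1.3333 / 7.0711 = -0.1886
  r[X_3,X_3] = 1 (diagonal).

R is symmetric with unit diagonal. Assembling:

R = [[1, -0.2182, -0.7407],
 [-0.2182, 1, -0.1886],
 [-0.7407, -0.1886, 1]]


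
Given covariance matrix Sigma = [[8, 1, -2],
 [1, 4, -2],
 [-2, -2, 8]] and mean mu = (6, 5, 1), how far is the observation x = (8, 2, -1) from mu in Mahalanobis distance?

Step 1 — centre the observation: (x - mu) = (2, -3, -2).

Step 2 — invert Sigma (cofactor / det for 3×3, or solve directly):
  Sigma^{-1} = [[0.1346, -0.0192, 0.0288],
 [-0.0192, 0.2885, 0.0673],
 [0.0288, 0.0673, 0.149]].

Step 3 — form the quadratic (x - mu)^T · Sigma^{-1} · (x - mu):
  Sigma^{-1} · (x - mu) = (0.2692, -1.0385, -0.4423).
  (x - mu)^T · [Sigma^{-1} · (x - mu)] = (2)·(0.2692) + (-3)·(-1.0385) + (-2)·(-0.4423) = 4.5385.

Step 4 — take square root: d = √(4.5385) ≈ 2.1304.

d(x, mu) = √(4.5385) ≈ 2.1304


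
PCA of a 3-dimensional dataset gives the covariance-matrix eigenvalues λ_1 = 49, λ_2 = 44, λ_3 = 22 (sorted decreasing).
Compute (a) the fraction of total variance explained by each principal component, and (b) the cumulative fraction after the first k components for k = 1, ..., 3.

Step 1 — total variance = trace(Sigma) = Σ λ_i = 49 + 44 + 22 = 115.

Step 2 — fraction explained by component i = λ_i / Σ λ:
  PC1: 49/115 = 0.4261
  PC2: 44/115 = 0.3826
  PC3: 22/115 = 0.1913

Step 3 — cumulative fraction after k components = (λ_1 + ... + λ_k) / Σ λ:
  k = 1: 49/115 = 0.4261
  k = 2: (49 + 44)/115 = 93/115 = 0.8087
  k = 3: (49 + 44 + 22)/115 = 115/115 = 1

Summary (fraction, with percent):

explained: PC1 0.4261 (42.61%), PC2 0.3826 (38.26%), PC3 0.1913 (19.13%);  cumulative: 0.4261, 0.8087, 1


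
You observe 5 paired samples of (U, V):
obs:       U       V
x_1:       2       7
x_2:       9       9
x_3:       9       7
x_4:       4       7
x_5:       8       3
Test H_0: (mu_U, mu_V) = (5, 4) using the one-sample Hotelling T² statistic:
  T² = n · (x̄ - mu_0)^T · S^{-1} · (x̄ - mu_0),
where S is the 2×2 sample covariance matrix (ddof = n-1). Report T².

Step 1 — sample mean vector:
  mean(U) = (2 + 9 + 9 + 4 + 8) / 5 = 32/5 = 6.4
  mean(V) = (7 + 9 + 7 + 7 + 3) / 5 = 33/5 = 6.6
  x̄ = (6.4, 6.6),  deviation x̄ - mu_0 = (6.4, 6.6) - (5, 4) = (1.4, 2.6).

Step 2 — sample covariance matrix, S[i,j] = (1/(n-1)) · Σ_k (x_{k,i} - mean_i) · (x_{k,j} - mean_j), divisor n-1 = 4:
  S[U,U] = ((-4.4)·(-4.4) + (2.6)·(2.6) + (2.6)·(2.6) + (-2.4)·(-2.4) + (1.6)·(1.6)) / 4 = 41.2/4 = 10.3
  S[U,V] = ((-4.4)·(0.4) + (2.6)·(2.4) + (2.6)·(0.4) + (-2.4)·(0.4) + (1.6)·(-3.6)) / 4 = -1.2/4 = -0.3
  S[V,V] = ((0.4)·(0.4) + (2.4)·(2.4) + (0.4)·(0.4) + (0.4)·(0.4) + (-3.6)·(-3.6)) / 4 = 19.2/4 = 4.8
  S = [[10.3, -0.3],
 [-0.3, 4.8]].

Step 3 — invert S. det(S) = 10.3·4.8 - (-0.3)² = 49.35.
  S^{-1} = (1/det) · [[d, -b], [-b, a]] = [[0.0973, 0.0061],
 [0.0061, 0.2087]].

Step 4 — quadratic form (x̄ - mu_0)^T · S^{-1} · (x̄ - mu_0):
  S^{-1} · (x̄ - mu_0) = (0.152, 0.5512),
  (x̄ - mu_0)^T · [...] = (1.4)·(0.152) + (2.6)·(0.5512) = 1.6458.

Step 5 — scale by n: T² = 5 · 1.6458 = 8.229.

T² ≈ 8.229


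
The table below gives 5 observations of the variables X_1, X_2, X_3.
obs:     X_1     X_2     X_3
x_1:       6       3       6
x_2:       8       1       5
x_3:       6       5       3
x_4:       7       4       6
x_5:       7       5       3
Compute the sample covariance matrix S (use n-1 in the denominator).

Step 1 — column means:
  mean(X_1) = (6 + 8 + 6 + 7 + 7) / 5 = 34/5 = 6.8
  mean(X_2) = (3 + 1 + 5 + 4 + 5) / 5 = 18/5 = 3.6
  mean(X_3) = (6 + 5 + 3 + 6 + 3) / 5 = 23/5 = 4.6

Step 2 — sample covariance S[i,j] = (1/(n-1)) · Σ_k (x_{k,i} - mean_i) · (x_{k,j} - mean_j), with n-1 = 4.
  S[X_1,X_1] = ((-0.8)·(-0.8) + (1.2)·(1.2) + (-0.8)·(-0.8) + (0.2)·(0.2) + (0.2)·(0.2)) / 4 = 2.8/4 = 0.7
  S[X_1,X_2] = ((-0.8)·(-0.6) + (1.2)·(-2.6) + (-0.8)·(1.4) + (0.2)·(0.4) + (0.2)·(1.4)) / 4 = -3.4/4 = -0.85
  S[X_1,X_3] = ((-0.8)·(1.4) + (1.2)·(0.4) + (-0.8)·(-1.6) + (0.2)·(1.4) + (0.2)·(-1.6)) / 4 = 0.6/4 = 0.15
  S[X_2,X_2] = ((-0.6)·(-0.6) + (-2.6)·(-2.6) + (1.4)·(1.4) + (0.4)·(0.4) + (1.4)·(1.4)) / 4 = 11.2/4 = 2.8
  S[X_2,X_3] = ((-0.6)·(1.4) + (-2.6)·(0.4) + (1.4)·(-1.6) + (0.4)·(1.4) + (1.4)·(-1.6)) / 4 = -5.8/4 = -1.45
  S[X_3,X_3] = ((1.4)·(1.4) + (0.4)·(0.4) + (-1.6)·(-1.6) + (1.4)·(1.4) + (-1.6)·(-1.6)) / 4 = 9.2/4 = 2.3

S is symmetric (S[j,i] = S[i,j]). Assembling:

S = [[0.7, -0.85, 0.15],
 [-0.85, 2.8, -1.45],
 [0.15, -1.45, 2.3]]


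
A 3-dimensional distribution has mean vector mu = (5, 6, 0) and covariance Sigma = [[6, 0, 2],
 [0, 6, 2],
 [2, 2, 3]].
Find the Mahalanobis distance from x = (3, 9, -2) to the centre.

Step 1 — centre the observation: (x - mu) = (-2, 3, -2).

Step 2 — invert Sigma (cofactor / det for 3×3, or solve directly):
  Sigma^{-1} = [[0.2333, 0.0667, -0.2],
 [0.0667, 0.2333, -0.2],
 [-0.2, -0.2, 0.6]].

Step 3 — form the quadratic (x - mu)^T · Sigma^{-1} · (x - mu):
  Sigma^{-1} · (x - mu) = (0.1333, 0.9667, -1.4).
  (x - mu)^T · [Sigma^{-1} · (x - mu)] = (-2)·(0.1333) + (3)·(0.9667) + (-2)·(-1.4) = 5.4333.

Step 4 — take square root: d = √(5.4333) ≈ 2.331.

d(x, mu) = √(5.4333) ≈ 2.331


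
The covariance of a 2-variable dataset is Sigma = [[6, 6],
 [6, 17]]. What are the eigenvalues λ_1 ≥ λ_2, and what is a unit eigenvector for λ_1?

Step 1 — characteristic polynomial of 2×2 Sigma:
  det(Sigma - λI) = λ² - trace · λ + det = 0.
  trace = 6 + 17 = 23, det = 6·17 - (6)² = 66.
Step 2 — discriminant:
  Δ = trace² - 4·det = 529 - 264 = 265.
Step 3 — eigenvalues:
  λ = (trace ± √Δ)/2 = (23 ± 16.2788)/2,
  λ_1 = 19.6394,  λ_2 = 3.3606.

Step 4 — unit eigenvector for λ_1: solve (Sigma - λ_1 I)v = 0. First row:
  (6 - 19.6394)·v_x + (6)·v_y = 0, i.e. (-13.6394)·v_x + (6)·v_y = 0,
  so v ∝ (b, λ_1 - a) = (6, 13.6394) = u.
  ||u|| = √((6)² + (13.6394)²) = √(222.0335) ≈ 14.9008,
  v_1 = u/||u|| ≈ (0.4027, 0.9153) (||v_1|| = 1).

λ_1 = 19.6394,  λ_2 = 3.3606;  v_1 ≈ (0.4027, 0.9153)


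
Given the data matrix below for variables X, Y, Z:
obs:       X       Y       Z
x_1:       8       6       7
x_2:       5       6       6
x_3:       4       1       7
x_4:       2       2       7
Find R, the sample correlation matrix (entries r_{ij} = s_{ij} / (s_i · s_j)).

Step 1 — column means:
  mean(X) = (8 + 5 + 4 + 2) / 4 = 19/4 = 4.75
  mean(Y) = (6 + 6 + 1 + 2) / 4 = 15/4 = 3.75
  mean(Z) = (7 + 6 + 7 + 7) / 4 = 27/4 = 6.75

Step 2 — sample variances and covariances s[i,j] = (1/(n-1)) · Σ_k (x_{k,i} - mean_i) · (x_{k,j} - mean_j), with n-1 = 3:
  s[X,X] = ((3.25)·(3.25) + (0.25)·(0.25) + (-0.75)·(-0.75) + (-2.75)·(-2.75)) / 3 = 18.75/3 = 6.25
  s[X,Y] = ((3.25)·(2.25) + (0.25)·(2.25) + (-0.75)·(-2.75) + (-2.75)·(-1.75)) / 3 = 14.75/3 = 4.9167
  s[X,Z] = ((3.25)·(0.25) + (0.25)·(-0.75) + (-0.75)·(0.25) + (-2.75)·(0.25)) / 3 = -0.25/3 = -0.0833
  s[Y,Y] = ((2.25)·(2.25) + (2.25)·(2.25) + (-2.75)·(-2.75) + (-1.75)·(-1.75)) / 3 = 20.75/3 = 6.9167
  s[Y,Z] = ((2.25)·(0.25) + (2.25)·(-0.75) + (-2.75)·(0.25) + (-1.75)·(0.25)) / 3 = -2.25/3 = -0.75
  s[Z,Z] = ((0.25)·(0.25) + (-0.75)·(-0.75) + (0.25)·(0.25) + (0.25)·(0.25)) / 3 = 0.75/3 = 0.25
  Sample standard deviations s_i = √(s[i,i]):
  s(X) = √(6.25) = 2.5
  s(Y) = √(6.9167) = 2.63
  s(Z) = √(0.25) = 0.5

Step 3 — r_{ij} = s_{ij} / (s_i · s_j):
  r[X,X] = 1 (diagonal).
  r[X,Y] = 4.9167 / (2.5 · 2.63) = 4.9167 / 6.5749 = 0.7478
  r[X,Z] = -0.0833 / (2.5 · 0.5) = -0.0833 / 1.25 = -0.0667
  r[Y,Y] = 1 (diagonal).
  r[Y,Z] = -0.75 / (2.63 · 0.5) = -0.75 / 1.315 = -0.5704
  r[Z,Z] = 1 (diagonal).

R is symmetric with unit diagonal. Assembling:

R = [[1, 0.7478, -0.0667],
 [0.7478, 1, -0.5704],
 [-0.0667, -0.5704, 1]]


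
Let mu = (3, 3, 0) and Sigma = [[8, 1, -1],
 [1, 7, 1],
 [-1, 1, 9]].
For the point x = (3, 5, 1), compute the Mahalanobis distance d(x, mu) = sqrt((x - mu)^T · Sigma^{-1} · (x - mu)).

Step 1 — centre the observation: (x - mu) = (0, 2, 1).

Step 2 — invert Sigma (cofactor / det for 3×3, or solve directly):
  Sigma^{-1} = [[0.1297, -0.0209, 0.0167],
 [-0.0209, 0.1485, -0.0188],
 [0.0167, -0.0188, 0.1151]].

Step 3 — form the quadratic (x - mu)^T · Sigma^{-1} · (x - mu):
  Sigma^{-1} · (x - mu) = (-0.0251, 0.2782, 0.0774).
  (x - mu)^T · [Sigma^{-1} · (x - mu)] = (0)·(-0.0251) + (2)·(0.2782) + (1)·(0.0774) = 0.6339.

Step 4 — take square root: d = √(0.6339) ≈ 0.7962.

d(x, mu) = √(0.6339) ≈ 0.7962


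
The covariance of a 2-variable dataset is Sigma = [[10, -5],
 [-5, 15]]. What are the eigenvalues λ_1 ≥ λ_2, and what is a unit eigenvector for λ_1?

Step 1 — characteristic polynomial of 2×2 Sigma:
  det(Sigma - λI) = λ² - trace · λ + det = 0.
  trace = 10 + 15 = 25, det = 10·15 - (-5)² = 125.
Step 2 — discriminant:
  Δ = trace² - 4·det = 625 - 500 = 125.
Step 3 — eigenvalues:
  λ = (trace ± √Δ)/2 = (25 ± 11.1803)/2,
  λ_1 = 18.0902,  λ_2 = 6.9098.

Step 4 — unit eigenvector for λ_1: solve (Sigma - λ_1 I)v = 0. First row:
  (10 - 18.0902)·v_x + (-5)·v_y = 0, i.e. (-8.0902)·v_x + (-5)·v_y = 0,
  so v ∝ (b, λ_1 - a) = (-5, 8.0902); multiply by -1 so the first entry is positive: u = (5, -8.0902).
  ||u|| = √((5)² + (-8.0902)²) = √(90.4508) ≈ 9.5106,
  v_1 = u/||u|| ≈ (0.5257, -0.8507) (||v_1|| = 1).

λ_1 = 18.0902,  λ_2 = 6.9098;  v_1 ≈ (0.5257, -0.8507)


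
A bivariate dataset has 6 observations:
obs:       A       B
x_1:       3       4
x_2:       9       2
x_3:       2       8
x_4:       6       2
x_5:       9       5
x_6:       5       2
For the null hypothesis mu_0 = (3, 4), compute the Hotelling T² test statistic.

Step 1 — sample mean vector:
  mean(A) = (3 + 9 + 2 + 6 + 9 + 5) / 6 = 34/6 = 5.6667
  mean(B) = (4 + 2 + 8 + 2 + 5 + 2) / 6 = 23/6 = 3.8333
  x̄ = (5.6667, 3.8333),  deviation x̄ - mu_0 = (5.6667, 3.8333) - (3, 4) = (2.6667, -0.1667).

Step 2 — sample covariance matrix, S[i,j] = (1/(n-1)) · Σ_k (x_{k,i} - mean_i) · (x_{k,j} - mean_j), divisor n-1 = 5:
  S[A,A] = ((-2.6667)·(-2.6667) + (3.3333)·(3.3333) + (-3.6667)·(-3.6667) + (0.3333)·(0.3333) + (3.3333)·(3.3333) + (-0.6667)·(-0.6667)) / 5 = 43.3333/5 = 8.6667
  S[A,B] = ((-2.6667)·(0.1667) + (3.3333)·(-1.8333) + (-3.6667)·(4.1667) + (0.3333)·(-1.8333) + (3.3333)·(1.1667) + (-0.6667)·(-1.8333)) / 5 = -17.3333/5 = -3.4667
  S[B,B] = ((0.1667)·(0.1667) + (-1.8333)·(-1.8333) + (4.1667)·(4.1667) + (-1.8333)·(-1.8333) + (1.1667)·(1.1667) + (-1.8333)·(-1.8333)) / 5 = 28.8333/5 = 5.7667
  S = [[8.6667, -3.4667],
 [-3.4667, 5.7667]].

Step 3 — invert S. det(S) = 8.6667·5.7667 - (-3.4667)² = 37.96.
  S^{-1} = (1/det) · [[d, -b], [-b, a]] = [[0.1519, 0.0913],
 [0.0913, 0.2283]].

Step 4 — quadratic form (x̄ - mu_0)^T · S^{-1} · (x̄ - mu_0):
  S^{-1} · (x̄ - mu_0) = (0.3899, 0.2055),
  (x̄ - mu_0)^T · [...] = (2.6667)·(0.3899) + (-0.1667)·(0.2055) = 1.0054.

Step 5 — scale by n: T² = 6 · 1.0054 = 6.0327.

T² ≈ 6.0327


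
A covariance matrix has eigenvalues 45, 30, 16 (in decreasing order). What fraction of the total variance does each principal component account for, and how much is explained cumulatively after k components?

Step 1 — total variance = trace(Sigma) = Σ λ_i = 45 + 30 + 16 = 91.

Step 2 — fraction explained by component i = λ_i / Σ λ:
  PC1: 45/91 = 0.4945
  PC2: 30/91 = 0.3297
  PC3: 16/91 = 0.1758

Step 3 — cumulative fraction after k components = (λ_1 + ... + λ_k) / Σ λ:
  k = 1: 45/91 = 0.4945
  k = 2: (45 + 30)/91 = 75/91 = 0.8242
  k = 3: (45 + 30 + 16)/91 = 91/91 = 1

Summary (fraction, with percent):

explained: PC1 0.4945 (49.45%), PC2 0.3297 (32.97%), PC3 0.1758 (17.58%);  cumulative: 0.4945, 0.8242, 1


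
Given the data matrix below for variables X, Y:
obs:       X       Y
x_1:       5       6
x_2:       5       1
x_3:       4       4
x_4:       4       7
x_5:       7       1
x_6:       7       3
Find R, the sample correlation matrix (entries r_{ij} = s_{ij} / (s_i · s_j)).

Step 1 — column means:
  mean(X) = (5 + 5 + 4 + 4 + 7 + 7) / 6 = 32/6 = 5.3333
  mean(Y) = (6 + 1 + 4 + 7 + 1 + 3) / 6 = 22/6 = 3.6667

Step 2 — sample variances and covariances s[i,j] = (1/(n-1)) · Σ_k (x_{k,i} - mean_i) · (x_{k,j} - mean_j), with n-1 = 5:
  s[X,X] = ((-0.3333)·(-0.3333) + (-0.3333)·(-0.3333) + (-1.3333)·(-1.3333) + (-1.3333)·(-1.3333) + (1.6667)·(1.6667) + (1.6667)·(1.6667)) / 5 = 9.3333/5 = 1.8667
  s[X,Y] = ((-0.3333)·(2.3333) + (-0.3333)·(-2.6667) + (-1.3333)·(0.3333) + (-1.3333)·(3.3333) + (1.6667)·(-2.6667) + (1.6667)·(-0.6667)) / 5 = -10.3333/5 = -2.0667
  s[Y,Y] = ((2.3333)·(2.3333) + (-2.6667)·(-2.6667) + (0.3333)·(0.3333) + (3.3333)·(3.3333) + (-2.6667)·(-2.6667) + (-0.6667)·(-0.6667)) / 5 = 31.3333/5 = 6.2667
  Sample standard deviations s_i = √(s[i,i]):
  s(X) = √(1.8667) = 1.3663
  s(Y) = √(6.2667) = 2.5033

Step 3 — r_{ij} = s_{ij} / (s_i · s_j):
  r[X,X] = 1 (diagonal).
  r[X,Y] = -2.0667 / (1.3663 · 2.5033) = -2.0667 / 3.4202 = -0.6043
  r[Y,Y] = 1 (diagonal).

R is symmetric with unit diagonal. Assembling:

R = [[1, -0.6043],
 [-0.6043, 1]]


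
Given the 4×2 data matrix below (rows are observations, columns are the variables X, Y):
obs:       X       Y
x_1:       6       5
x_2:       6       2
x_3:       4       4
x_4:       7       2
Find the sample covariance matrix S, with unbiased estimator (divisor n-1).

Step 1 — column means:
  mean(X) = (6 + 6 + 4 + 7) / 4 = 23/4 = 5.75
  mean(Y) = (5 + 2 + 4 + 2) / 4 = 13/4 = 3.25

Step 2 — sample covariance S[i,j] = (1/(n-1)) · Σ_k (x_{k,i} - mean_i) · (x_{k,j} - mean_j), with n-1 = 3.
  S[X,X] = ((0.25)·(0.25) + (0.25)·(0.25) + (-1.75)·(-1.75) + (1.25)·(1.25)) / 3 = 4.75/3 = 1.5833
  S[X,Y] = ((0.25)·(1.75) + (0.25)·(-1.25) + (-1.75)·(0.75) + (1.25)·(-1.25)) / 3 = -2.75/3 = -0.9167
  S[Y,Y] = ((1.75)·(1.75) + (-1.25)·(-1.25) + (0.75)·(0.75) + (-1.25)·(-1.25)) / 3 = 6.75/3 = 2.25

S is symmetric (S[j,i] = S[i,j]). Assembling:

S = [[1.5833, -0.9167],
 [-0.9167, 2.25]]


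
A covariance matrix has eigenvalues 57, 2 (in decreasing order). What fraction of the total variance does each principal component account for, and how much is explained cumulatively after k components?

Step 1 — total variance = trace(Sigma) = Σ λ_i = 57 + 2 = 59.

Step 2 — fraction explained by component i = λ_i / Σ λ:
  PC1: 57/59 = 0.9661
  PC2: 2/59 = 0.0339

Step 3 — cumulative fraction after k components = (λ_1 + ... + λ_k) / Σ λ:
  k = 1: 57/59 = 0.9661
  k = 2: (57 + 2)/59 = 59/59 = 1

Summary (fraction, with percent):

explained: PC1 0.9661 (96.61%), PC2 0.0339 (3.39%);  cumulative: 0.9661, 1


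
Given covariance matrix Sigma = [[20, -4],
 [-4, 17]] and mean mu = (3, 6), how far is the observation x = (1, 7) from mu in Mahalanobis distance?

Step 1 — centre the observation: (x - mu) = (-2, 1).

Step 2 — invert Sigma. det(Sigma) = 20·17 - (-4)² = 324.
  Sigma^{-1} = (1/det) · [[d, -b], [-b, a]] = [[0.0525, 0.0123],
 [0.0123, 0.0617]].

Step 3 — form the quadratic (x - mu)^T · Sigma^{-1} · (x - mu):
  Sigma^{-1} · (x - mu) = (-0.0926, 0.037).
  (x - mu)^T · [Sigma^{-1} · (x - mu)] = (-2)·(-0.0926) + (1)·(0.037) = 0.2222.

Step 4 — take square root: d = √(0.2222) ≈ 0.4714.

d(x, mu) = √(0.2222) ≈ 0.4714


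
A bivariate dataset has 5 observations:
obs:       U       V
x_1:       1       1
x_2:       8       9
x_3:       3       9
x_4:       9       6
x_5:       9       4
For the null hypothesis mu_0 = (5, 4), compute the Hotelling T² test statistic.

Step 1 — sample mean vector:
  mean(U) = (1 + 8 + 3 + 9 + 9) / 5 = 30/5 = 6
  mean(V) = (1 + 9 + 9 + 6 + 4) / 5 = 29/5 = 5.8
  x̄ = (6, 5.8),  deviation x̄ - mu_0 = (6, 5.8) - (5, 4) = (1, 1.8).

Step 2 — sample covariance matrix, S[i,j] = (1/(n-1)) · Σ_k (x_{k,i} - mean_i) · (x_{k,j} - mean_j), divisor n-1 = 4:
  S[U,U] = ((-5)·(-5) + (2)·(2) + (-3)·(-3) + (3)·(3) + (3)·(3)) / 4 = 56/4 = 14
  S[U,V] = ((-5)·(-4.8) + (2)·(3.2) + (-3)·(3.2) + (3)·(0.2) + (3)·(-1.8)) / 4 = 16/4 = 4
  S[V,V] = ((-4.8)·(-4.8) + (3.2)·(3.2) + (3.2)·(3.2) + (0.2)·(0.2) + (-1.8)·(-1.8)) / 4 = 46.8/4 = 11.7
  S = [[14, 4],
 [4, 11.7]].

Step 3 — invert S. det(S) = 14·11.7 - (4)² = 147.8.
  S^{-1} = (1/det) · [[d, -b], [-b, a]] = [[0.0792, -0.0271],
 [-0.0271, 0.0947]].

Step 4 — quadratic form (x̄ - mu_0)^T · S^{-1} · (x̄ - mu_0):
  S^{-1} · (x̄ - mu_0) = (0.0304, 0.1434),
  (x̄ - mu_0)^T · [...] = (1)·(0.0304) + (1.8)·(0.1434) = 0.2886.

Step 5 — scale by n: T² = 5 · 0.2886 = 1.4432.

T² ≈ 1.4432


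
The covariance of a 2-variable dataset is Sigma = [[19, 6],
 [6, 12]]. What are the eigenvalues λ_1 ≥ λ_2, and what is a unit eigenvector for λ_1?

Step 1 — characteristic polynomial of 2×2 Sigma:
  det(Sigma - λI) = λ² - trace · λ + det = 0.
  trace = 19 + 12 = 31, det = 19·12 - (6)² = 192.
Step 2 — discriminant:
  Δ = trace² - 4·det = 961 - 768 = 193.
Step 3 — eigenvalues:
  λ = (trace ± √Δ)/2 = (31 ± 13.8924)/2,
  λ_1 = 22.4462,  λ_2 = 8.5538.

Step 4 — unit eigenvector for λ_1: solve (Sigma - λ_1 I)v = 0. First row:
  (19 - 22.4462)·v_x + (6)·v_y = 0, i.e. (-3.4462)·v_x + (6)·v_y = 0,
  so v ∝ (b, λ_1 - a) = (6, 3.4462) = u.
  ||u|| = √((6)² + (3.4462)²) = √(47.8764) ≈ 6.9193,
  v_1 = u/||u|| ≈ (0.8671, 0.4981) (||v_1|| = 1).

λ_1 = 22.4462,  λ_2 = 8.5538;  v_1 ≈ (0.8671, 0.4981)


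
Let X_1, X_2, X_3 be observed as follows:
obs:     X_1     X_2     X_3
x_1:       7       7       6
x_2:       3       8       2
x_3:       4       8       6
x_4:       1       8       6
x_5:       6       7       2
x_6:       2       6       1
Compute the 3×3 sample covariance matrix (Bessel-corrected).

Step 1 — column means:
  mean(X_1) = (7 + 3 + 4 + 1 + 6 + 2) / 6 = 23/6 = 3.8333
  mean(X_2) = (7 + 8 + 8 + 8 + 7 + 6) / 6 = 44/6 = 7.3333
  mean(X_3) = (6 + 2 + 6 + 6 + 2 + 1) / 6 = 23/6 = 3.8333

Step 2 — sample covariance S[i,j] = (1/(n-1)) · Σ_k (x_{k,i} - mean_i) · (x_{k,j} - mean_j), with n-1 = 5.
  S[X_1,X_1] = ((3.1667)·(3.1667) + (-0.8333)·(-0.8333) + (0.1667)·(0.1667) + (-2.8333)·(-2.8333) + (2.1667)·(2.1667) + (-1.8333)·(-1.8333)) / 5 = 26.8333/5 = 5.3667
  S[X_1,X_2] = ((3.1667)·(-0.3333) + (-0.8333)·(0.6667) + (0.1667)·(0.6667) + (-2.8333)·(0.6667) + (2.1667)·(-0.3333) + (-1.8333)·(-1.3333)) / 5 = -1.6667/5 = -0.3333
  S[X_1,X_3] = ((3.1667)·(2.1667) + (-0.8333)·(-1.8333) + (0.1667)·(2.1667) + (-2.8333)·(2.1667) + (2.1667)·(-1.8333) + (-1.8333)·(-2.8333)) / 5 = 3.8333/5 = 0.7667
  S[X_2,X_2] = ((-0.3333)·(-0.3333) + (0.6667)·(0.6667) + (0.6667)·(0.6667) + (0.6667)·(0.6667) + (-0.3333)·(-0.3333) + (-1.3333)·(-1.3333)) / 5 = 3.3333/5 = 0.6667
  S[X_2,X_3] = ((-0.3333)·(2.1667) + (0.6667)·(-1.8333) + (0.6667)·(2.1667) + (0.6667)·(2.1667) + (-0.3333)·(-1.8333) + (-1.3333)·(-2.8333)) / 5 = 5.3333/5 = 1.0667
  S[X_3,X_3] = ((2.1667)·(2.1667) + (-1.8333)·(-1.8333) + (2.1667)·(2.1667) + (2.1667)·(2.1667) + (-1.8333)·(-1.8333) + (-2.8333)·(-2.8333)) / 5 = 28.8333/5 = 5.7667

S is symmetric (S[j,i] = S[i,j]). Assembling:

S = [[5.3667, -0.3333, 0.7667],
 [-0.3333, 0.6667, 1.0667],
 [0.7667, 1.0667, 5.7667]]


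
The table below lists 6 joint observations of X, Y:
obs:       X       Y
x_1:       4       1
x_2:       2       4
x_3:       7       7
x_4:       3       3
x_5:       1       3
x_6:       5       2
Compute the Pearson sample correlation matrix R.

Step 1 — column means:
  mean(X) = (4 + 2 + 7 + 3 + 1 + 5) / 6 = 22/6 = 3.6667
  mean(Y) = (1 + 4 + 7 + 3 + 3 + 2) / 6 = 20/6 = 3.3333

Step 2 — sample variances and covariances s[i,j] = (1/(n-1)) · Σ_k (x_{k,i} - mean_i) · (x_{k,j} - mean_j), with n-1 = 5:
  s[X,X] = ((0.3333)·(0.3333) + (-1.6667)·(-1.6667) + (3.3333)·(3.3333) + (-0.6667)·(-0.6667) + (-2.6667)·(-2.6667) + (1.3333)·(1.3333)) / 5 = 23.3333/5 = 4.6667
  s[X,Y] = ((0.3333)·(-2.3333) + (-1.6667)·(0.6667) + (3.3333)·(3.6667) + (-0.6667)·(-0.3333) + (-2.6667)·(-0.3333) + (1.3333)·(-1.3333)) / 5 = 9.6667/5 = 1.9333
  s[Y,Y] = ((-2.3333)·(-2.3333) + (0.6667)·(0.6667) + (3.6667)·(3.6667) + (-0.3333)·(-0.3333) + (-0.3333)·(-0.3333) + (-1.3333)·(-1.3333)) / 5 = 21.3333/5 = 4.2667
  Sample standard deviations s_i = √(s[i,i]):
  s(X) = √(4.6667) = 2.1602
  s(Y) = √(4.2667) = 2.0656

Step 3 — r_{ij} = s_{ij} / (s_i · s_j):
  r[X,X] = 1 (diagonal).
  r[X,Y] = 1.9333 / (2.1602 · 2.0656) = 1.9333 / 4.4622 = 0.4333
  r[Y,Y] = 1 (diagonal).

R is symmetric with unit diagonal. Assembling:

R = [[1, 0.4333],
 [0.4333, 1]]


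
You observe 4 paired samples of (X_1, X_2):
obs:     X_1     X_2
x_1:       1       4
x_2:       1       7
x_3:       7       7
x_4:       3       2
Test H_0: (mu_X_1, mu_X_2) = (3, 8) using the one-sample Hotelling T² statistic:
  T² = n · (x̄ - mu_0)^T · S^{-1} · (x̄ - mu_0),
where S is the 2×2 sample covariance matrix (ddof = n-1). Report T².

Step 1 — sample mean vector:
  mean(X_1) = (1 + 1 + 7 + 3) / 4 = 12/4 = 3
  mean(X_2) = (4 + 7 + 7 + 2) / 4 = 20/4 = 5
  x̄ = (3, 5),  deviation x̄ - mu_0 = (3, 5) - (3, 8) = (0, -3).

Step 2 — sample covariance matrix, S[i,j] = (1/(n-1)) · Σ_k (x_{k,i} - mean_i) · (x_{k,j} - mean_j), divisor n-1 = 3:
  S[X_1,X_1] = ((-2)·(-2) + (-2)·(-2) + (4)·(4) + (0)·(0)) / 3 = 24/3 = 8
  S[X_1,X_2] = ((-2)·(-1) + (-2)·(2) + (4)·(2) + (0)·(-3)) / 3 = 6/3 = 2
  S[X_2,X_2] = ((-1)·(-1) + (2)·(2) + (2)·(2) + (-3)·(-3)) / 3 = 18/3 = 6
  S = [[8, 2],
 [2, 6]].

Step 3 — invert S. det(S) = 8·6 - (2)² = 44.
  S^{-1} = (1/det) · [[d, -b], [-b, a]] = [[0.1364, -0.0455],
 [-0.0455, 0.1818]].

Step 4 — quadratic form (x̄ - mu_0)^T · S^{-1} · (x̄ - mu_0):
  S^{-1} · (x̄ - mu_0) = (0.1364, -0.5455),
  (x̄ - mu_0)^T · [...] = (0)·(0.1364) + (-3)·(-0.5455) = 1.6364.

Step 5 — scale by n: T² = 4 · 1.6364 = 6.5455.

T² ≈ 6.5455


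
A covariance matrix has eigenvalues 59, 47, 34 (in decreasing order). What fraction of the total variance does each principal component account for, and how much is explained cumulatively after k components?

Step 1 — total variance = trace(Sigma) = Σ λ_i = 59 + 47 + 34 = 140.

Step 2 — fraction explained by component i = λ_i / Σ λ:
  PC1: 59/140 = 0.4214
  PC2: 47/140 = 0.3357
  PC3: 34/140 = 0.2429

Step 3 — cumulative fraction after k components = (λ_1 + ... + λ_k) / Σ λ:
  k = 1: 59/140 = 0.4214
  k = 2: (59 + 47)/140 = 106/140 = 0.7571
  k = 3: (59 + 47 + 34)/140 = 140/140 = 1

Summary (fraction, with percent):

explained: PC1 0.4214 (42.14%), PC2 0.3357 (33.57%), PC3 0.2429 (24.29%);  cumulative: 0.4214, 0.7571, 1


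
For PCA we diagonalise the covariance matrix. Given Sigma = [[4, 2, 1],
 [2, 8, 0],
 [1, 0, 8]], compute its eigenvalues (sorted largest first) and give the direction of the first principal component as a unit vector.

Step 1 — characteristic polynomial p(λ) = det(λI - Sigma) = λ³ - tr·λ² + c_1·λ - det, where tr = trace, c_1 = sum of the principal 2×2 minors, det = det(Sigma):
  tr = 4 + 8 + 8 = 20,
  c_1 = (4·8 - (2)²) + (4·8 - (1)²) + (8·8 - (0)²) = 28 + 31 + 64 = 123,
  det = 4·(8·8 - (0)²) - (2)·((2)·8 - (0)·(1)) + (1)·((2)·(0) - 8·(1)) = 4·(64) - (2)·(16) + (1)·(-8) = 216.
  So p(λ) = λ³ - 20λ² + 123λ - 216.
Step 2 — look for an integer root (rational root theorem: any rational root is an integer divisor of 216). Testing λ = 3:
  p(3) = 27 - 180 + 369 - 216 = 0  ✓
  Dividing out (λ - 3): p(λ) = (λ - 3)(λ² - 17λ + 72).
Step 3 — remaining eigenvalues from the quadratic λ² - 17λ + 72 = 0:
  Δ = 17² - 4·72 = 289 - 288 = 1,  λ = (17 ± √1)/2 = (17 ± 1)/2 = 9 or 8.
  Sorted: λ_1 = 9,  λ_2 = 8,  λ_3 = 3  (check: sum = 20 = tr ✓).

Step 4 — unit eigenvector for λ_1 = 9: v spans the null space of (Sigma - λ_1 I), whose rows are
  r_1 = (-5, 2, 1),  r_2 = (2, -1, 0),  r_3 = (1, 0, -1).
  v is orthogonal to every row, so take v ∝ r_1 × r_2 = ((2)·(0) - (1)·(-1), (1)·(2) - (-5)·(0), (-5)·(-1) - (2)·(2)) = (1, 2, 1).
  Let u = (1, 2, 1).
  ||u|| = √((1)² + (2)² + (1)²) = √(6) ≈ 2.4495,  v_1 = u/||u|| ≈ (0.4082, 0.8165, 0.4082) (||v_1|| = 1).

λ_1 = 9,  λ_2 = 8,  λ_3 = 3;  v_1 ≈ (0.4082, 0.8165, 0.4082)


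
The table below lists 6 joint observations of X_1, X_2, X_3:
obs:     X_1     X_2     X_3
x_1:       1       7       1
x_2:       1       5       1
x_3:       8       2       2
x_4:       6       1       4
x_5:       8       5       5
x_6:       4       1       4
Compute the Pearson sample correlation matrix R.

Step 1 — column means:
  mean(X_1) = (1 + 1 + 8 + 6 + 8 + 4) / 6 = 28/6 = 4.6667
  mean(X_2) = (7 + 5 + 2 + 1 + 5 + 1) / 6 = 21/6 = 3.5
  mean(X_3) = (1 + 1 + 2 + 4 + 5 + 4) / 6 = 17/6 = 2.8333

Step 2 — sample variances and covariances s[i,j] = (1/(n-1)) · Σ_k (x_{k,i} - mean_i) · (x_{k,j} - mean_j), with n-1 = 5:
  s[X_1,X_1] = ((-3.6667)·(-3.6667) + (-3.6667)·(-3.6667) + (3.3333)·(3.3333) + (1.3333)·(1.3333) + (3.3333)·(3.3333) + (-0.6667)·(-0.6667)) / 5 = 51.3333/5 = 10.2667
  s[X_1,X_2] = ((-3.6667)·(3.5) + (-3.6667)·(1.5) + (3.3333)·(-1.5) + (1.3333)·(-2.5) + (3.3333)·(1.5) + (-0.6667)·(-2.5)) / 5 = -20/5 = -4
  s[X_1,X_3] = ((-3.6667)·(-1.8333) + (-3.6667)·(-1.8333) + (3.3333)·(-0.8333) + (1.3333)·(1.1667) + (3.3333)·(2.1667) + (-0.6667)·(1.1667)) / 5 = 18.6667/5 = 3.7333
  s[X_2,X_2] = ((3.5)·(3.5) + (1.5)·(1.5) + (-1.5)·(-1.5) + (-2.5)·(-2.5) + (1.5)·(1.5) + (-2.5)·(-2.5)) / 5 = 31.5/5 = 6.3
  s[X_2,X_3] = ((3.5)·(-1.8333) + (1.5)·(-1.8333) + (-1.5)·(-0.8333) + (-2.5)·(1.1667) + (1.5)·(2.1667) + (-2.5)·(1.1667)) / 5 = -10.5/5 = -2.1
  s[X_3,X_3] = ((-1.8333)·(-1.8333) + (-1.8333)·(-1.8333) + (-0.8333)·(-0.8333) + (1.1667)·(1.1667) + (2.1667)·(2.1667) + (1.1667)·(1.1667)) / 5 = 14.8333/5 = 2.9667
  Sample standard deviations s_i = √(s[i,i]):
  s(X_1) = √(10.2667) = 3.2042
  s(X_2) = √(6.3) = 2.51
  s(X_3) = √(2.9667) = 1.7224

Step 3 — r_{ij} = s_{ij} / (s_i · s_j):
  r[X_1,X_1] = 1 (diagonal).
  r[X_1,X_2] = -4 / (3.2042 · 2.51) = -4 / 8.0424 = -0.4974
  r[X_1,X_3] = 3.7333 / (3.2042 · 1.7224) = 3.7333 / 5.5189 = 0.6765
  r[X_2,X_2] = 1 (diagonal).
  r[X_2,X_3] = -2.1 / (2.51 · 1.7224) = -2.1 / 4.3232 = -0.4858
  r[X_3,X_3] = 1 (diagonal).

R is symmetric with unit diagonal. Assembling:

R = [[1, -0.4974, 0.6765],
 [-0.4974, 1, -0.4858],
 [0.6765, -0.4858, 1]]


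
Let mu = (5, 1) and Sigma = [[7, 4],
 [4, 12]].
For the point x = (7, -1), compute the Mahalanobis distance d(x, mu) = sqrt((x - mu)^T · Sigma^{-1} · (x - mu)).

Step 1 — centre the observation: (x - mu) = (2, -2).

Step 2 — invert Sigma. det(Sigma) = 7·12 - (4)² = 68.
  Sigma^{-1} = (1/det) · [[d, -b], [-b, a]] = [[0.1765, -0.0588],
 [-0.0588, 0.1029]].

Step 3 — form the quadratic (x - mu)^T · Sigma^{-1} · (x - mu):
  Sigma^{-1} · (x - mu) = (0.4706, -0.3235).
  (x - mu)^T · [Sigma^{-1} · (x - mu)] = (2)·(0.4706) + (-2)·(-0.3235) = 1.5882.

Step 4 — take square root: d = √(1.5882) ≈ 1.2603.

d(x, mu) = √(1.5882) ≈ 1.2603
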